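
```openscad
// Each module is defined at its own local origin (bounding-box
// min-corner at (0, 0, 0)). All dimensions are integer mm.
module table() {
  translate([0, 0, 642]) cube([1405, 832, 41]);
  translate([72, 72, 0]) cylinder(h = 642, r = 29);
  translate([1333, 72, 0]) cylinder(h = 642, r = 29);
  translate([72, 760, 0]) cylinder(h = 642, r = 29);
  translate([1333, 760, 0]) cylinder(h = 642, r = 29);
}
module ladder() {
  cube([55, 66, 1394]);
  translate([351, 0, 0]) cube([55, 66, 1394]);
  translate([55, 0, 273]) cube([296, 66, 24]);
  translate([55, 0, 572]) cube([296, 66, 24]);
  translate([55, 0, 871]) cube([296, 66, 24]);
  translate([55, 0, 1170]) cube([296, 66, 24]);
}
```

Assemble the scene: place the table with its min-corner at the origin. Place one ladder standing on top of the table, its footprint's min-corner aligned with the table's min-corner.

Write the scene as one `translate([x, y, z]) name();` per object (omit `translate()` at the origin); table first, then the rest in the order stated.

table();
translate([0, 0, 683]) ladder();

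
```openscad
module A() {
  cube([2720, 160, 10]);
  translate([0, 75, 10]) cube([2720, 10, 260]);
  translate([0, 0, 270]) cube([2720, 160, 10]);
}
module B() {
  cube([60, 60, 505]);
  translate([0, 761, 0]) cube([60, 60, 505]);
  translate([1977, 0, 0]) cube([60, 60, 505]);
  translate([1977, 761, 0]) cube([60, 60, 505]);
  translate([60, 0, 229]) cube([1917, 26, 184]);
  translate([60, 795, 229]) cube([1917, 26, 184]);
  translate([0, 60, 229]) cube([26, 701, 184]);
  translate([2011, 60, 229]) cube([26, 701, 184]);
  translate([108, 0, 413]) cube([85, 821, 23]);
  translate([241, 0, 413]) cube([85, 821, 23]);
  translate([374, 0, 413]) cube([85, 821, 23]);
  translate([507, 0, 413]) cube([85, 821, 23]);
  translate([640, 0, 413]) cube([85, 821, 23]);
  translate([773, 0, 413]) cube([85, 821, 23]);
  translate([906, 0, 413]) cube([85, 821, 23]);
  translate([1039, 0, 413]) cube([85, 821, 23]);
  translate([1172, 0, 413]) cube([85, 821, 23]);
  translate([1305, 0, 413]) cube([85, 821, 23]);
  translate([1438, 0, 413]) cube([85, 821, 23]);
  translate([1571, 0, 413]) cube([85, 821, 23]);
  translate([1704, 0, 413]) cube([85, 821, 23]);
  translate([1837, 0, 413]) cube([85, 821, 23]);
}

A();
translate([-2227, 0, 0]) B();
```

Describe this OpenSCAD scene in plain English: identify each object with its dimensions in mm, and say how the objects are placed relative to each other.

A is an I-beam lying along x, 2720 mm long. Overall section height 280 mm. Two flanges 160 mm wide (y) and 10 mm thick, one on the floor and one at the top; a web 10 mm thick runs between them, centred on the flange width.

B is a bed frame 2037 mm long (x) by 821 mm wide (y). Four 60×60 mm corner posts, 505 mm tall, at the corners of the footprint. Four rails of 26 mm thickness and 184 mm height run between adjacent posts with their undersides at z = 229 mm, their outer faces flush with the outside of the frame (the two x-running rails run between the posts' inner faces; the two y-running rails run between the posts' inner faces). 14 slats, each 85 mm wide (x) and 23 mm thick, lie across the top of the two x-running rails, running the full 821 mm width of the frame in y; the slats are evenly spaced along x between the inner faces of the end posts with equal gaps (rounded down to the nearest mm) at the −x end and between each pair — any rounding remainder accumulates at the +x end.

The bed frame is on the floor beside the I-beam on its −x side.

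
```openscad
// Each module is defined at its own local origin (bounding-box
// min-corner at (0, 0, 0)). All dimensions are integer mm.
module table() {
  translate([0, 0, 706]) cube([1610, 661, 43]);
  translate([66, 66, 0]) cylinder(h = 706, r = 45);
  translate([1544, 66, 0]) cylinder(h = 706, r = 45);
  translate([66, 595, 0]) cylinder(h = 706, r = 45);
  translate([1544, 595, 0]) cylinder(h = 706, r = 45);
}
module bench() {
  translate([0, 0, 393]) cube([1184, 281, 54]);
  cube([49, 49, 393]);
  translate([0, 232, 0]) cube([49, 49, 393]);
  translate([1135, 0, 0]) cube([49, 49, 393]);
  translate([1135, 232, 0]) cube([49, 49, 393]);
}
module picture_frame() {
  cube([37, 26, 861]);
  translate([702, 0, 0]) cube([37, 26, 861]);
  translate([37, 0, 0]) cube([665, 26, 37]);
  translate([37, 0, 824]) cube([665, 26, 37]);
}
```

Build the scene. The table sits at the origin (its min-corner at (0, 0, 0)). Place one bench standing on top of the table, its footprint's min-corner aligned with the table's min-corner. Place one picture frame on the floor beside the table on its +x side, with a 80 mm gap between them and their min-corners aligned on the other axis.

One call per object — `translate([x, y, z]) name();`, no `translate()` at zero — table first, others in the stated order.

table();
translate([0, 0, 749]) bench();
translate([1690, 0, 0]) picture_frame();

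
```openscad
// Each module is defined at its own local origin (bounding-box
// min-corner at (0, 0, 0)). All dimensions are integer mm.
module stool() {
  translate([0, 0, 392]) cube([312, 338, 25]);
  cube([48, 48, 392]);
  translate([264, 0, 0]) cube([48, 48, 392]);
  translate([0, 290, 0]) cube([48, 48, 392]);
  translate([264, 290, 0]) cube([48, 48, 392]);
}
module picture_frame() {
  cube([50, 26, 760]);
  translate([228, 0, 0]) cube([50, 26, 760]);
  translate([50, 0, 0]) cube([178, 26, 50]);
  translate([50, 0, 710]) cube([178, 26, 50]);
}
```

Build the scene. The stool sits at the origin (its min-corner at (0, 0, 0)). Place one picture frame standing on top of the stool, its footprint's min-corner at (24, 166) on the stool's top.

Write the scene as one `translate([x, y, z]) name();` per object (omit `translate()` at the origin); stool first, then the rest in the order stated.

stool();
translate([24, 166, 417]) picture_frame();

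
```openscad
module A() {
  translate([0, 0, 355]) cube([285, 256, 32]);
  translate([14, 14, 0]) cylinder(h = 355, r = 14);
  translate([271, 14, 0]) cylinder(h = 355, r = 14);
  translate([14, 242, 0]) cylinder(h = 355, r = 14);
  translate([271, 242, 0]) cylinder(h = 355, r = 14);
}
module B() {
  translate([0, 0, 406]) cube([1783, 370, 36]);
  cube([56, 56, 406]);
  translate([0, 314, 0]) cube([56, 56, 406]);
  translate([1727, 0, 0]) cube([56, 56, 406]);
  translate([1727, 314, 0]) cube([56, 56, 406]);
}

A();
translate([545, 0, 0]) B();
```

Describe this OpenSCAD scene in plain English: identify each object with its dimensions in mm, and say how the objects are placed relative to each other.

A is a four-legged stool. The seat is a 285×256×32 mm slab whose top surface is at z = 387 mm; four round legs, each 28 mm in diameter, run from the floor (z = 0) to the underside of the seat, each leg's axis is inset half a diameter from the nearest pair of seat edges (so the leg's bounding box is flush with the corner).

B is a bench: a 1783×370 mm seat slab, 36 mm thick, top at z = 442 mm, on four 56×56 mm square legs flush with the seat corners and standing on z = 0.

The bench is on the floor beside the stool on its +x side.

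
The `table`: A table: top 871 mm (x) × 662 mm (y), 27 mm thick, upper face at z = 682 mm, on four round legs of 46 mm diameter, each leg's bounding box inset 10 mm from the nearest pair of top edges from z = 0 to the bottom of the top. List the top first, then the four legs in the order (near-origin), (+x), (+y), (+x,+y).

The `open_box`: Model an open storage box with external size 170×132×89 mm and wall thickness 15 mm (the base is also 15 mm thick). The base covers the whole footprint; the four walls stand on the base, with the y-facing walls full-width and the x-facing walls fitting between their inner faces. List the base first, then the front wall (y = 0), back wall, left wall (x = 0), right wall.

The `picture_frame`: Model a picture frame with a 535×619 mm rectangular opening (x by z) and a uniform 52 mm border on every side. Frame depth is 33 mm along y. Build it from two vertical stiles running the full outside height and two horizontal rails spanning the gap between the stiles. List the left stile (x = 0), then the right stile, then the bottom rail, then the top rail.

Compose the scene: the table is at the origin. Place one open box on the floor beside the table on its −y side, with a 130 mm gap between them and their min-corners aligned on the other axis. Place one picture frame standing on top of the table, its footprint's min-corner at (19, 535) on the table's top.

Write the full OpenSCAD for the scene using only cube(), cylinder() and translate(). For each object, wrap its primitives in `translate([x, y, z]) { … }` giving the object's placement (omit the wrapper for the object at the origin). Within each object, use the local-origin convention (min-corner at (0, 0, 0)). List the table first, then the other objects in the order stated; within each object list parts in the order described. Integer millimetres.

translate([0, 0, 655]) cube([871, 662, 27]);
translate([33, 33, 0]) cylinder(h = 655, r = 23);
translate([838, 33, 0]) cylinder(h = 655, r = 23);
translate([33, 629, 0]) cylinder(h = 655, r = 23);
translate([838, 629, 0]) cylinder(h = 655, r = 23);
translate([0, -262, 0]) {
  cube([170, 132, 15]);
  translate([0, 0, 15]) cube([170, 15, 74]);
  translate([0, 117, 15]) cube([170, 15, 74]);
  translate([0, 15, 15]) cube([15, 102, 74]);
  translate([155, 15, 15]) cube([15, 102, 74]);
}
translate([19, 535, 682]) {
  cube([52, 33, 723]);
  translate([587, 0, 0]) cube([52, 33, 723]);
  translate([52, 0, 0]) cube([535, 33, 52]);
  translate([52, 0, 671]) cube([535, 33, 52]);
}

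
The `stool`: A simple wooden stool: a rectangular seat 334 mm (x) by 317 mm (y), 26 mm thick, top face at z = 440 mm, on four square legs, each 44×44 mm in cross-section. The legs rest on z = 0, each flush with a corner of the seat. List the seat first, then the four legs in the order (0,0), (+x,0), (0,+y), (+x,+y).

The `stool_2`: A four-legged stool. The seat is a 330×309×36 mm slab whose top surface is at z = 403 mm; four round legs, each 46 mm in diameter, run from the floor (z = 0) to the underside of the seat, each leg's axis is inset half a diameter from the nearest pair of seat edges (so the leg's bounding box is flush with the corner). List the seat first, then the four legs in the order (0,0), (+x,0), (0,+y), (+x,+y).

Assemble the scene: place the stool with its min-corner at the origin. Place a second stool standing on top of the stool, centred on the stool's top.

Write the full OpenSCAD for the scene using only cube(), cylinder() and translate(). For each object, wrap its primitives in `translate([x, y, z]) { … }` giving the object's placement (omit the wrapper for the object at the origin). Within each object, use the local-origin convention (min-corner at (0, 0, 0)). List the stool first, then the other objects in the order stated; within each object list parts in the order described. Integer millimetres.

translate([0, 0, 414]) cube([334, 317, 26]);
cube([44, 44, 414]);
translate([290, 0, 0]) cube([44, 44, 414]);
translate([0, 273, 0]) cube([44, 44, 414]);
translate([290, 273, 0]) cube([44, 44, 414]);
translate([2, 4, 440]) {
  translate([0, 0, 367]) cube([330, 309, 36]);
  translate([23, 23, 0]) cylinder(h = 367, r = 23);
  translate([307, 23, 0]) cylinder(h = 367, r = 23);
  translate([23, 286, 0]) cylinder(h = 367, r = 23);
  translate([307, 286, 0]) cylinder(h = 367, r = 23);
}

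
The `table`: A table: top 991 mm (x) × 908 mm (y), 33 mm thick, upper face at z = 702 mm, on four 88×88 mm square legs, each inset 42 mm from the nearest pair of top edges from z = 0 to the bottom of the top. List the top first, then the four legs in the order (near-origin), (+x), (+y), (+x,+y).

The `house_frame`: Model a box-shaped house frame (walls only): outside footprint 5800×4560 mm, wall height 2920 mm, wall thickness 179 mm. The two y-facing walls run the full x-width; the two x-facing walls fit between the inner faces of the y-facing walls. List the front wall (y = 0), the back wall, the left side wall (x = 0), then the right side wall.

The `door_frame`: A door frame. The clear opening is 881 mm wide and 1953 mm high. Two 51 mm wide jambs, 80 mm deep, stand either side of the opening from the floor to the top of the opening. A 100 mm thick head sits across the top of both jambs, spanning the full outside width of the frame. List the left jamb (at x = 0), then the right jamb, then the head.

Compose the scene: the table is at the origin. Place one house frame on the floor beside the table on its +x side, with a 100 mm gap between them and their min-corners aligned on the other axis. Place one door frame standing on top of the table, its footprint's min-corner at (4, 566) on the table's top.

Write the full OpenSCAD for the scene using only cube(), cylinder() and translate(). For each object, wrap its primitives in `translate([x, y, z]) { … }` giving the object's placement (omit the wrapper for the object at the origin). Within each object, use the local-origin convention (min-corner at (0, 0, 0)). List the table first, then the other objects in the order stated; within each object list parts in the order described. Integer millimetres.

translate([0, 0, 669]) cube([991, 908, 33]);
translate([42, 42, 0]) cube([88, 88, 669]);
translate([861, 42, 0]) cube([88, 88, 669]);
translate([42, 778, 0]) cube([88, 88, 669]);
translate([861, 778, 0]) cube([88, 88, 669]);
translate([1091, 0, 0]) {
  cube([5800, 179, 2920]);
  translate([0, 4381, 0]) cube([5800, 179, 2920]);
  translate([0, 179, 0]) cube([179, 4202, 2920]);
  translate([5621, 179, 0]) cube([179, 4202, 2920]);
}
translate([4, 566, 702]) {
  cube([51, 80, 1953]);
  translate([932, 0, 0]) cube([51, 80, 1953]);
  translate([0, 0, 1953]) cube([983, 80, 100]);
}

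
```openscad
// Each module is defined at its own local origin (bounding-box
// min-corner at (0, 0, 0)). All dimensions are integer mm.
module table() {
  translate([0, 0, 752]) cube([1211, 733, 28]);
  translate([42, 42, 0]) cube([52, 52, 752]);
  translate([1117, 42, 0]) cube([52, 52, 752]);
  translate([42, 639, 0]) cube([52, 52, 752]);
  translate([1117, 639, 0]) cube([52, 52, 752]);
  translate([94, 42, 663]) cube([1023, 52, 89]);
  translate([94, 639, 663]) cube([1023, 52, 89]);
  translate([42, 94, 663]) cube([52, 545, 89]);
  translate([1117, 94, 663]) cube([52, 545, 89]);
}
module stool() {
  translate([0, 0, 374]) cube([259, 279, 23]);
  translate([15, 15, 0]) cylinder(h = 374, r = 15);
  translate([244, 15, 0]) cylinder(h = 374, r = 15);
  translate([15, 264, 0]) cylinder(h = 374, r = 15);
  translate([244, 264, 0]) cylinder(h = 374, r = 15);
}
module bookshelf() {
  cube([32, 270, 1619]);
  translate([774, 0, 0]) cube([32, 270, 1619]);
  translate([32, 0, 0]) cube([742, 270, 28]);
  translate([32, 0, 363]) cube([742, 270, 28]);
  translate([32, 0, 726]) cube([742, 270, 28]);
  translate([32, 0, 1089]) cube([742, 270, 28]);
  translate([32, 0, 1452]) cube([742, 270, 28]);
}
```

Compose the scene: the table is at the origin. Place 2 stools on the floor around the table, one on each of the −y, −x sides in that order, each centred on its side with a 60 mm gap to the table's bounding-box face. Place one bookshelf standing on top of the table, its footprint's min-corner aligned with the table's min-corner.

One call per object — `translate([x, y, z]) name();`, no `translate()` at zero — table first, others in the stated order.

table();
translate([476, -339, 0]) stool();
translate([-319, 227, 0]) stool();
translate([0, 0, 780]) bookshelf();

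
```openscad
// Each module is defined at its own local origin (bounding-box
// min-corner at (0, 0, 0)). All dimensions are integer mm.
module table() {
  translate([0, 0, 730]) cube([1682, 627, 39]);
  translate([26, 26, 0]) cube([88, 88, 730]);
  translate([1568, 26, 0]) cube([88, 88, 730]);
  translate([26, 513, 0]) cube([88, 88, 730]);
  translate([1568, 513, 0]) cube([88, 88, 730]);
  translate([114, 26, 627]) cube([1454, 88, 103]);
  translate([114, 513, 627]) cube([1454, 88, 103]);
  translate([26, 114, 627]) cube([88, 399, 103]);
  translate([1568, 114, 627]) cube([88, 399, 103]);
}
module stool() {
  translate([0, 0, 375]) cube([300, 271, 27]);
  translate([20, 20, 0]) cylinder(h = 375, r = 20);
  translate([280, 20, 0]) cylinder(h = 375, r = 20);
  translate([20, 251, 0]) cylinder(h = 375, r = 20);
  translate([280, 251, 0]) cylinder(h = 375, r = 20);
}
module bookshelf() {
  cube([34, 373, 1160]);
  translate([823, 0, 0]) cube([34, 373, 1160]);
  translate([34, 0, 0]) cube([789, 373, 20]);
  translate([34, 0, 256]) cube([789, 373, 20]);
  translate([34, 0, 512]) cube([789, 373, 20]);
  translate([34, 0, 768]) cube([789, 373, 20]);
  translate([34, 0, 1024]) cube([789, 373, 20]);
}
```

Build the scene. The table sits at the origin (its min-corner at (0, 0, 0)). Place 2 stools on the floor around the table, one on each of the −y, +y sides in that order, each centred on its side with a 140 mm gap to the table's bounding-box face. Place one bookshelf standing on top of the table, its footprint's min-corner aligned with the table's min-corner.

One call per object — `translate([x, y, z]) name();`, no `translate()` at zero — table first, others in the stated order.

table();
translate([691, -411, 0]) stool();
translate([691, 767, 0]) stool();
translate([0, 0, 769]) bookshelf();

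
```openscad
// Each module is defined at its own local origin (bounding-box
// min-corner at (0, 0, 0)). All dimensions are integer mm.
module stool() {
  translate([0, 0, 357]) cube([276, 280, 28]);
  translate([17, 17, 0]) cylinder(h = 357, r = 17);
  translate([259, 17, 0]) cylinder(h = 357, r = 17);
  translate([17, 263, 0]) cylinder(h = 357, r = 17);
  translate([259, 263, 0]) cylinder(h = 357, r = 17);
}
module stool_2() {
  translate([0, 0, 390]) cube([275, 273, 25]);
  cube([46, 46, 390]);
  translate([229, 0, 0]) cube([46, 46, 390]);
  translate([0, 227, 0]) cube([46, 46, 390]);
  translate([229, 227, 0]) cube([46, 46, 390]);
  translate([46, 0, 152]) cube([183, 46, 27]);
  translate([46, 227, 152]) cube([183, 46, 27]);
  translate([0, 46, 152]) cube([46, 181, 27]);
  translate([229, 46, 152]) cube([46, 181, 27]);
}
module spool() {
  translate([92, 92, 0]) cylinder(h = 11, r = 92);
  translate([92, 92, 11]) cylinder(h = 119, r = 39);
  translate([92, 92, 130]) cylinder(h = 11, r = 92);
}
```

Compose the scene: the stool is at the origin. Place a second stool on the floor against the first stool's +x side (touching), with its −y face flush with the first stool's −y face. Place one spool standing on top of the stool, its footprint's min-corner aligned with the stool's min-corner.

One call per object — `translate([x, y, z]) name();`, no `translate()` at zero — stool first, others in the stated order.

stool();
translate([276, 0, 0]) stool_2();
translate([0, 0, 385]) spool();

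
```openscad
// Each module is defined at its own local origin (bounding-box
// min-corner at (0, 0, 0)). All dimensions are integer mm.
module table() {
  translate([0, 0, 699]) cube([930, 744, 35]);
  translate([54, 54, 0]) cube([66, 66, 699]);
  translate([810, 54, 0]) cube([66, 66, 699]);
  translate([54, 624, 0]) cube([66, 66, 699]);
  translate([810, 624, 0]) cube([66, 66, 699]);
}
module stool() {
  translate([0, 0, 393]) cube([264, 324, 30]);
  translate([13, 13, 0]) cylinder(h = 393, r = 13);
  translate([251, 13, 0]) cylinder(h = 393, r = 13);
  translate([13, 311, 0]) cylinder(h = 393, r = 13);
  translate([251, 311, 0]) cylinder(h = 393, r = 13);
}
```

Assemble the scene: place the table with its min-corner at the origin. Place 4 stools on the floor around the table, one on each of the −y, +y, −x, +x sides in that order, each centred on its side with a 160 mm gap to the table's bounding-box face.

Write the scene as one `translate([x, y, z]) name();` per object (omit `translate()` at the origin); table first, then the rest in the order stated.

table();
translate([333, -484, 0]) stool();
translate([333, 904, 0]) stool();
translate([-424, 210, 0]) stool();
translate([1090, 210, 0]) stool();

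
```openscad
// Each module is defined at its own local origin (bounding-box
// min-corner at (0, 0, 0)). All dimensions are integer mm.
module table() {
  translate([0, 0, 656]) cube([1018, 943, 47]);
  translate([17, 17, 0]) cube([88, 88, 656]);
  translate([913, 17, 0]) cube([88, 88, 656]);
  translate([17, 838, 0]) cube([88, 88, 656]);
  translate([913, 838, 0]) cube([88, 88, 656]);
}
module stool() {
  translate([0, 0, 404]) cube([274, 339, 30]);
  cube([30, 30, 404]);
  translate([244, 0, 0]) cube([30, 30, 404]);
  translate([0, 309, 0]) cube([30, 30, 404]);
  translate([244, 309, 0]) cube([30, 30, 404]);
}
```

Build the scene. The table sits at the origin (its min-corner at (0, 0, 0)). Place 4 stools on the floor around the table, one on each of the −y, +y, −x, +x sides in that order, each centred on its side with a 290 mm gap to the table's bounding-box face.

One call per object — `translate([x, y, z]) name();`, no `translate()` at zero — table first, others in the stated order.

table();
translate([372, -629, 0]) stool();
translate([372, 1233, 0]) stool();
translate([-564, 302, 0]) stool();
translate([1308, 302, 0]) stool();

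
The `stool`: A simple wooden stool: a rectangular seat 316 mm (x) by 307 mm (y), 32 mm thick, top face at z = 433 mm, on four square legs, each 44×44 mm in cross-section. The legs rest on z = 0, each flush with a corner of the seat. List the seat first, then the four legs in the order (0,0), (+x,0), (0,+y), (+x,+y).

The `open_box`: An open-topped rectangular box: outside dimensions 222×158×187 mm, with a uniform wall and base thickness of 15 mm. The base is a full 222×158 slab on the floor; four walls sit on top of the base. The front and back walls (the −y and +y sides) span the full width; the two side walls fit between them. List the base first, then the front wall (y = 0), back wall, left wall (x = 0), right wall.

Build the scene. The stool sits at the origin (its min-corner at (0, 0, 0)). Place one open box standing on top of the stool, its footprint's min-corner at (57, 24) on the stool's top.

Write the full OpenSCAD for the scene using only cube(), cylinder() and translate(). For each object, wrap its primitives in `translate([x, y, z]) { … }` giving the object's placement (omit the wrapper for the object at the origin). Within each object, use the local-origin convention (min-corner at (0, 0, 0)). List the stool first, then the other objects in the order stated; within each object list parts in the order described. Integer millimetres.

translate([0, 0, 401]) cube([316, 307, 32]);
cube([44, 44, 401]);
translate([272, 0, 0]) cube([44, 44, 401]);
translate([0, 263, 0]) cube([44, 44, 401]);
translate([272, 263, 0]) cube([44, 44, 401]);
translate([57, 24, 433]) {
  cube([222, 158, 15]);
  translate([0, 0, 15]) cube([222, 15, 172]);
  translate([0, 143, 15]) cube([222, 15, 172]);
  translate([0, 15, 15]) cube([15, 128, 172]);
  translate([207, 15, 15]) cube([15, 128, 172]);
}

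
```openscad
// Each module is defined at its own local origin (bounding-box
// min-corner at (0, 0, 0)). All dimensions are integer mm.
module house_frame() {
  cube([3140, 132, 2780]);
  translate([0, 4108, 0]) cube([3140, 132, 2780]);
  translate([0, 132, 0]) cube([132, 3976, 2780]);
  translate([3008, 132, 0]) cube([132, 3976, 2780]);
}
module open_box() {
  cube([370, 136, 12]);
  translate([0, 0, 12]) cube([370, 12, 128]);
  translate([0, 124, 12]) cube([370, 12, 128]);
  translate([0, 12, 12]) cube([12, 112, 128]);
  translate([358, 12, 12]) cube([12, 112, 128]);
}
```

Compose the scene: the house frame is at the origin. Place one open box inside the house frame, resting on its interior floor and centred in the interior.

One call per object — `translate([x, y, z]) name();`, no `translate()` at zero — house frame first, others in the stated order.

house_frame();
translate([1385, 2052, 0]) open_box();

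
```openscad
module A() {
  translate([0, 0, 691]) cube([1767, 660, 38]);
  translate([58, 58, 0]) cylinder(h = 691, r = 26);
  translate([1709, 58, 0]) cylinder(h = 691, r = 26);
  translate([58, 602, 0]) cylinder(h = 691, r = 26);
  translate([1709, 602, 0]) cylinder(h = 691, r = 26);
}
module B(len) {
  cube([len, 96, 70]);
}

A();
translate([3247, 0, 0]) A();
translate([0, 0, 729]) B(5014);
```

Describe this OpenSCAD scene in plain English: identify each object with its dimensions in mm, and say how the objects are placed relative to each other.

A is a table with a 1767×660 mm rectangular top, 38 mm thick, top surface at z = 729 mm, supported by four round legs of 52 mm diameter, each leg's bounding box inset 32 mm from the nearest pair of top edges, running from the floor.

B is a rectangular beam 5014 mm long (x), 96 mm deep (y), 70 mm thick (z).

The beam spans the tops of two tables placed 1480 mm apart, resting at z = 729 mm.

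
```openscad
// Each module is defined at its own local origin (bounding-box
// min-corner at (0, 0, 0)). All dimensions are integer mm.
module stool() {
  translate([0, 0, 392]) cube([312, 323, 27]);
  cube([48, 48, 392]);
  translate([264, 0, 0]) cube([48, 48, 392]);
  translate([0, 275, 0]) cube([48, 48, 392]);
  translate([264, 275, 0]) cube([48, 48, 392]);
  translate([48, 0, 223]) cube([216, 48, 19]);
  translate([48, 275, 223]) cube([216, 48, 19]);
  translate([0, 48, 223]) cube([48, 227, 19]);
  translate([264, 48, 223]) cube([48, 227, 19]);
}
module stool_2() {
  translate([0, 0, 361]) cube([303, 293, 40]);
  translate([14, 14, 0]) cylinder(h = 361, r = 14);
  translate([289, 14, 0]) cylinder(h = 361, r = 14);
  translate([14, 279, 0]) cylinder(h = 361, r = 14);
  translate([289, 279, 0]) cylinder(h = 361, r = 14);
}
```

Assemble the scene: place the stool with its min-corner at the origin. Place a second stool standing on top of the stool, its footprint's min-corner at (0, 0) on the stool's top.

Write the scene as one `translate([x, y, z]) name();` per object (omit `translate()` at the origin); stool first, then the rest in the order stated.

stool();
translate([0, 0, 419]) stool_2();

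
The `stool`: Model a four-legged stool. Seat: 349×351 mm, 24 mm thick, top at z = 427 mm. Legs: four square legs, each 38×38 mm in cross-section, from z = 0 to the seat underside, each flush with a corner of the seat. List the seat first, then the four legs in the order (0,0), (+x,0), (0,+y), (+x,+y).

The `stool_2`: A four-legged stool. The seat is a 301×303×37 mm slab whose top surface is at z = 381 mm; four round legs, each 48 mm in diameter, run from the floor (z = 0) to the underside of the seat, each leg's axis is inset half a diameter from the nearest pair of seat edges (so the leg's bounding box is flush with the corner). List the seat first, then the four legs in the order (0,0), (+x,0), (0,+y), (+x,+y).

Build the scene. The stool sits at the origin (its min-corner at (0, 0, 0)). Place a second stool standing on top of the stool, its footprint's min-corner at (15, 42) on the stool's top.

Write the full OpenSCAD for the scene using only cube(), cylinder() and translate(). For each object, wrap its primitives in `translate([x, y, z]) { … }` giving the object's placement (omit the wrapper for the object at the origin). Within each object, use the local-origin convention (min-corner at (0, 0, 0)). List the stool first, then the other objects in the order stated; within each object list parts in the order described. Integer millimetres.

translate([0, 0, 403]) cube([349, 351, 24]);
cube([38, 38, 403]);
translate([311, 0, 0]) cube([38, 38, 403]);
translate([0, 313, 0]) cube([38, 38, 403]);
translate([311, 313, 0]) cube([38, 38, 403]);
translate([15, 42, 427]) {
  translate([0, 0, 344]) cube([301, 303, 37]);
  translate([24, 24, 0]) cylinder(h = 344, r = 24);
  translate([277, 24, 0]) cylinder(h = 344, r = 24);
  translate([24, 279, 0]) cylinder(h = 344, r = 24);
  translate([277, 279, 0]) cylinder(h = 344, r = 24);
}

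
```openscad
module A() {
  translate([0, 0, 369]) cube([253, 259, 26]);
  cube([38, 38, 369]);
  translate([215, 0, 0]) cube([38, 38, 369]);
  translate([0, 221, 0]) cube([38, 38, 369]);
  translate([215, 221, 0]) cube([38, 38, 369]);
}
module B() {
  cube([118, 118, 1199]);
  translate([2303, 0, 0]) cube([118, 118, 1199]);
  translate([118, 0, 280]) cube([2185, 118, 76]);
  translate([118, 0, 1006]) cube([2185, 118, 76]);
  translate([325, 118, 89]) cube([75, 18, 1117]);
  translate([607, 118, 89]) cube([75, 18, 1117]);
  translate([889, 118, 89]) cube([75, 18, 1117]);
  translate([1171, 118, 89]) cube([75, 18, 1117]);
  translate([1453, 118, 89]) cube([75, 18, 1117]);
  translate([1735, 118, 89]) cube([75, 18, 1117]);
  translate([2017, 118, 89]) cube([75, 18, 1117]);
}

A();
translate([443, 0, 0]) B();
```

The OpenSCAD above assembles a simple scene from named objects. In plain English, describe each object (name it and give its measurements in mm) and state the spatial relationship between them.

A is a simple wooden stool: a rectangular seat 253 mm (x) by 259 mm (y), 26 mm thick, top face at z = 395 mm, on four square legs, each 38×38 mm in cross-section. The legs rest on z = 0, each flush with a corner of the seat.

B is a fence section. Two 118×118 mm posts, 1199 mm tall, stand on the floor with a clear span of 2185 mm between their inner faces. Two horizontal rails of 118×76 mm section span the gap between the posts with their undersides at z = 280 mm and z = 1006 mm, flush with the posts' −y face. 7 pickets, each 75 mm wide, 18 mm thick and 1117 mm tall, are fixed to the +y face of the rails with their bottoms at z = 89 mm, evenly spaced across the span with equal gaps (rounded down to the nearest mm) at the −x end and between each pair — any rounding remainder accumulates at the +x end.

The fence section is on the floor beside the stool on its +x side.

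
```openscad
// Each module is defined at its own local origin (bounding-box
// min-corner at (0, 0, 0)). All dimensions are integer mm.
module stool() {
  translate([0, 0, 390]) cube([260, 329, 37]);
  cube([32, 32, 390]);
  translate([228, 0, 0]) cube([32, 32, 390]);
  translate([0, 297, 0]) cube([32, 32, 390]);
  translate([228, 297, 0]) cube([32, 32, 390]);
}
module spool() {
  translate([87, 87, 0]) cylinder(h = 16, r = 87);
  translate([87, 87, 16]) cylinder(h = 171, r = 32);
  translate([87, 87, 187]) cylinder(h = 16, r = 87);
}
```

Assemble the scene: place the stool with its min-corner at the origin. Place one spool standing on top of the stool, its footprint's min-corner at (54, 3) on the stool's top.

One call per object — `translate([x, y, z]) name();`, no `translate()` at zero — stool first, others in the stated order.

stool();
translate([54, 3, 427]) spool();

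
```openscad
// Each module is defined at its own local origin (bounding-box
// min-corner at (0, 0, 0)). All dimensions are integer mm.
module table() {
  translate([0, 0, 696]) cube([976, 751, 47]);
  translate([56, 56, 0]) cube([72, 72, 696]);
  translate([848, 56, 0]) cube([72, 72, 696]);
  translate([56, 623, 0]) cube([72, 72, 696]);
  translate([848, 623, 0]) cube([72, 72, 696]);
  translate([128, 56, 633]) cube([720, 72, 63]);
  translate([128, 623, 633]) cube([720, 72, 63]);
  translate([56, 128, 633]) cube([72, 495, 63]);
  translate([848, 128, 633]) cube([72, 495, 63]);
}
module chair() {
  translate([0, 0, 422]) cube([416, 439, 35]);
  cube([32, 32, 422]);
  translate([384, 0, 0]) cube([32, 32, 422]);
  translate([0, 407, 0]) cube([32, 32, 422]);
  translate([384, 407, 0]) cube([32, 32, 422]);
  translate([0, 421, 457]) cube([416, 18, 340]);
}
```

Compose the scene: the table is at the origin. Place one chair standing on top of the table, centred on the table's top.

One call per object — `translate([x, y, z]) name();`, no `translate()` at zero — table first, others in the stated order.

table();
translate([280, 156, 743]) chair();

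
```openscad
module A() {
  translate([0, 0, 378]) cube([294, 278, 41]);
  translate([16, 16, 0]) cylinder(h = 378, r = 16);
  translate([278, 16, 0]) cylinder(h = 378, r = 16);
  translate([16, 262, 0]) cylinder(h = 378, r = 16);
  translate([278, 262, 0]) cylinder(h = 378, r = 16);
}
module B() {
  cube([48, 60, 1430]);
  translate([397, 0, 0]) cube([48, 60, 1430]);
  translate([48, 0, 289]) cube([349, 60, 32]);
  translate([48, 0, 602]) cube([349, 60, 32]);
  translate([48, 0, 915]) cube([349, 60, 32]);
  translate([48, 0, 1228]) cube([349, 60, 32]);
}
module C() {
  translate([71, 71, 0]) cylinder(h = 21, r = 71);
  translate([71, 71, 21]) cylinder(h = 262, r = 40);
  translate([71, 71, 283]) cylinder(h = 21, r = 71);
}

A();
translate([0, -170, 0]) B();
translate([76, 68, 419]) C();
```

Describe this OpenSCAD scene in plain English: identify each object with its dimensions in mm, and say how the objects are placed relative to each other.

A is a simple wooden stool: a rectangular seat 294 mm (x) by 278 mm (y), 41 mm thick, top face at z = 419 mm, on four round legs, each 32 mm in diameter. The legs rest on z = 0, each leg's axis is inset half a diameter from the nearest pair of seat edges (so the leg's bounding box is flush with the corner).

B is a straight ladder. Two 48×60 mm vertical rails, 1430 mm tall, stand 445 mm apart (outside-to-outside) with their front faces coplanar on the −y side. 4 rungs, each 60 mm deep and 32 mm tall, span between the inner faces of the rails, front faces flush with the rails. The lowest rung's underside is at z = 289 mm and rungs are spaced 313 mm apart (underside to underside).

C is a spool: two coaxial disc flanges of radius 71 mm and thickness 21 mm, joined by a core cylinder of radius 40 mm and height 262 mm. The lower flange rests on z = 0 and the three cylinders share a vertical axis.

The ladder is on the floor beside the stool on its −y side. The spool is on top of the stool, centred.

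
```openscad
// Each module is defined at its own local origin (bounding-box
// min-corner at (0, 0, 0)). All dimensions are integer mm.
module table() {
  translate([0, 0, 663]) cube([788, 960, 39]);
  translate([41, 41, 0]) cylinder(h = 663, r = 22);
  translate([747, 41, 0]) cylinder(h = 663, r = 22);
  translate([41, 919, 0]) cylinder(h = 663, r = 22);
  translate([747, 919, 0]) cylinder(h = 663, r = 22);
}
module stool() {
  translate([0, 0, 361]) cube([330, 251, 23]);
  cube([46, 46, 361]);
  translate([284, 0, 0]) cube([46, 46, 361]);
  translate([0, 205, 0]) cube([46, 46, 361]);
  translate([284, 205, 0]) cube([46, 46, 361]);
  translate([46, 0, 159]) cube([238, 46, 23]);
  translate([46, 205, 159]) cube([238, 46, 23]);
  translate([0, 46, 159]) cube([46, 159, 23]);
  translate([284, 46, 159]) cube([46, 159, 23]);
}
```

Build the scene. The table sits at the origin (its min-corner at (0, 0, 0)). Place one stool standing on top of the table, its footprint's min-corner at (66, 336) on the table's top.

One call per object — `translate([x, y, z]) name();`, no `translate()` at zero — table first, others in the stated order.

table();
translate([66, 336, 702]) stool();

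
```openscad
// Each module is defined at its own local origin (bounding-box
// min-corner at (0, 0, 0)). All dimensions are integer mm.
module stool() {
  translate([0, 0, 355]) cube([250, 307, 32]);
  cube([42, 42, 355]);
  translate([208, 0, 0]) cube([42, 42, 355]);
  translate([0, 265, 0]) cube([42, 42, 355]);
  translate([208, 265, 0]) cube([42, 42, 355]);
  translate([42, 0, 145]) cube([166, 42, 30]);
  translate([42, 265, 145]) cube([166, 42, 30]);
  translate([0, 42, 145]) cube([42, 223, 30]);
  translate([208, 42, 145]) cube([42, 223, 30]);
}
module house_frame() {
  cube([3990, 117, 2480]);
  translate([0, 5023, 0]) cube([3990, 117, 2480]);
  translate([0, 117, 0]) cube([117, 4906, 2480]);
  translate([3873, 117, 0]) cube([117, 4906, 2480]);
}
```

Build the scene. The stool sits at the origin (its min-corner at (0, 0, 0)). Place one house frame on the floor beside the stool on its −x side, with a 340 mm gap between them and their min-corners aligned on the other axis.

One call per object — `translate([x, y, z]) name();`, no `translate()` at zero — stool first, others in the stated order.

stool();
translate([-4330, 0, 0]) house_frame();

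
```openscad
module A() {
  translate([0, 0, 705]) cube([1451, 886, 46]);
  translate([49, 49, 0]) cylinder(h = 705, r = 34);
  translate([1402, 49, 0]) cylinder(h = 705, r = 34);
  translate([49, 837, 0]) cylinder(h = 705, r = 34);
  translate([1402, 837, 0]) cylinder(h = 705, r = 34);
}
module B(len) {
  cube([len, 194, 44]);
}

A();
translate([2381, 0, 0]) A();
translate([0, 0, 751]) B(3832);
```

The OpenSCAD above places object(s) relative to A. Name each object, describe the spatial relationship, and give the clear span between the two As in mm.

A is a table. B is a beam. A beam spans the tops of two tables. The clear span between the two tables is 930 mm.

Second table starts at x = 2381; first ends at x = 1451; clear span = 2381 − 1451 = 930 mm.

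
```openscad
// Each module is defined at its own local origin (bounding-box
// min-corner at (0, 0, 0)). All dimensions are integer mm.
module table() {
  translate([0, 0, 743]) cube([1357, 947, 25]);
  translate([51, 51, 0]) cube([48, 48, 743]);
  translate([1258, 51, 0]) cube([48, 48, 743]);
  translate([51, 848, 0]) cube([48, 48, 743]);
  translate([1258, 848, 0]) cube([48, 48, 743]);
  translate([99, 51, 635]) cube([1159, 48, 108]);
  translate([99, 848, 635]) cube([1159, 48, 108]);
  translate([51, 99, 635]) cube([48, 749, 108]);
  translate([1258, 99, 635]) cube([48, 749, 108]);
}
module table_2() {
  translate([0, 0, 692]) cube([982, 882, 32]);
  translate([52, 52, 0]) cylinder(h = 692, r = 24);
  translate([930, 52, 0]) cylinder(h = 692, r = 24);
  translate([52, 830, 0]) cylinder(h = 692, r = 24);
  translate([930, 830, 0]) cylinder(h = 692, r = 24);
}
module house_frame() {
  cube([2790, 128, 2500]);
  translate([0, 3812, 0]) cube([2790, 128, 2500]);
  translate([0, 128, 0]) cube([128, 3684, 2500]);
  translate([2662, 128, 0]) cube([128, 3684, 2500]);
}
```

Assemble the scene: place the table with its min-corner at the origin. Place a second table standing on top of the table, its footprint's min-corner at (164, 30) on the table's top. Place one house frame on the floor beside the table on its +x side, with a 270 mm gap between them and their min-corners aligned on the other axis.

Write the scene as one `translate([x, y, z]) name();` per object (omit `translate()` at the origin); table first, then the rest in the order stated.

table();
translate([164, 30, 768]) table_2();
translate([1627, 0, 0]) house_frame();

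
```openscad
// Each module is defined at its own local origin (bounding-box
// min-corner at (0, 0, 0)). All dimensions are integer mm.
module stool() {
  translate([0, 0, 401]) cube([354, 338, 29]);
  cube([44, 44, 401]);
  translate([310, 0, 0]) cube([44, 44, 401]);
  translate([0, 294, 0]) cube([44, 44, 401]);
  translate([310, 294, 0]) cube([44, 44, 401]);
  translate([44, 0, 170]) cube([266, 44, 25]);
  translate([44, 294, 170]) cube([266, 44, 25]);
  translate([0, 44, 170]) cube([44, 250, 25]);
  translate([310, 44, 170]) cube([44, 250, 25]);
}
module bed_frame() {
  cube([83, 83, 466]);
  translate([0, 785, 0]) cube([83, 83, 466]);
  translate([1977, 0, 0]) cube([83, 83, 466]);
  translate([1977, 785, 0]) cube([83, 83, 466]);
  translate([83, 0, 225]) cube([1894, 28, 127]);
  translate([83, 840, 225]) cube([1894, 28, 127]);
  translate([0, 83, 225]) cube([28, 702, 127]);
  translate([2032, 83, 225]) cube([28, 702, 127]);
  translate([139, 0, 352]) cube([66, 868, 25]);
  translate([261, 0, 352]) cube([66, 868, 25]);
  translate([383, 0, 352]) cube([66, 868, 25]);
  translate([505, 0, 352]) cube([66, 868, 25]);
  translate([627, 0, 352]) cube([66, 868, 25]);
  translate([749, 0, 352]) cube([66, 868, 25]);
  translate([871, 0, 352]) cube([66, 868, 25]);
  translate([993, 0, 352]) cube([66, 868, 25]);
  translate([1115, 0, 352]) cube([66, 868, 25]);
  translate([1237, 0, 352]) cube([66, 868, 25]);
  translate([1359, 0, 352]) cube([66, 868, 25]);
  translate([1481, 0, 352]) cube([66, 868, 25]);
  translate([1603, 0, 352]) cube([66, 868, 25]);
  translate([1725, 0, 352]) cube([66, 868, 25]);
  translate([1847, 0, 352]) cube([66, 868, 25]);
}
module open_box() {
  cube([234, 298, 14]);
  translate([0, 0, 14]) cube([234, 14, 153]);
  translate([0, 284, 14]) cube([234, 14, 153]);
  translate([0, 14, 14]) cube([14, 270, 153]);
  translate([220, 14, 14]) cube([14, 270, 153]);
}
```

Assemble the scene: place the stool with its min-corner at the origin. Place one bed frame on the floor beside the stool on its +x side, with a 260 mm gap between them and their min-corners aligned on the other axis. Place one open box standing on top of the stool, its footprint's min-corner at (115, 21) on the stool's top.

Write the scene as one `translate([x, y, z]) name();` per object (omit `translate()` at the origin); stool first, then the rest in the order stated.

stool();
translate([614, 0, 0]) bed_frame();
translate([115, 21, 430]) open_box();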